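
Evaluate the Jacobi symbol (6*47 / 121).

1

By multiplicativity, (6·47 / 121) = (6 / 121)·(47 / 121).
First factor (6 / 121):
Factor out 2: 6 = 2·3. Since 121 ≡ 1 (mod 8), (2 / 121) = +1. Now have (3 / 121).
121 ≡ 1 (mod 4), so quadratic reciprocity gives (3 / 121) = (121 / 3). Reduce: 121 ≡ 1 (mod 3). Now have (1 / 3).
(1 / 3) = 1. Collecting the sign factors: 1.
Second factor (47 / 121):
121 ≡ 1 (mod 4), so quadratic reciprocity gives (47 / 121) = (121 / 47). Reduce: 121 ≡ 27 (mod 47). Now have (27 / 47).
Both 27 ≡ 3 and 47 ≡ 3 (mod 4), so reciprocity gives (27 / 47) = -(47 / 27). Reduce: 47 ≡ 20 (mod 27). Now have -(20 / 27).
Factor out 2: 20 = 2^2·5. Since 27 ≡ 3 (mod 8), (2 / 27) = -1, and (2 / 27)^2 = +1. Now have -(5 / 27).
5 ≡ 1 (mod 4), so quadratic reciprocity gives (5 / 27) = (27 / 5). Reduce: 27 ≡ 2 (mod 5). Now have -(2 / 5).
Factor out 2: 2 = 2. Since 5 ≡ 5 (mod 8), (2 / 5) = -1. Now have (1 / 5).
(1 / 5) = 1. Collecting the sign factors: 1.
Product: (1)·(1) = 1.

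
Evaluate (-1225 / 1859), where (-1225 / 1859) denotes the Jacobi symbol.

-1

(-1225 / 1859)
  = (634 / 1859)    [-1225 ≡ 634 mod 1859]
  = -(317 / 1859)    [1859 ≡ 3 mod 8 ⇒ (2 / 1859) = -1]
  = -(1859 / 317)    [QR: 317 ≡ 1 mod 4, sign kept]
  = -(274 / 317)    [1859 ≡ 274 mod 317]
  = (137 / 317)    [317 ≡ 5 mod 8 ⇒ (2 / 317) = -1]
  = (317 / 137)    [QR: 137 ≡ 1 mod 4, sign kept]
  = (43 / 137)    [317 ≡ 43 mod 137]
  = (137 / 43)    [QR: 137 ≡ 1 mod 4, sign kept]
  = (8 / 43)    [137 ≡ 8 mod 43]
  = -(1 / 43)    [43 ≡ 3 mod 8 ⇒ (2 / 43)^3 = -1]
  = -1    [(1 / 43) = 1]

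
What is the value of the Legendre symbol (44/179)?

(44/179)
  = (11/179)    [179 ≡ 3 mod 8 ⇒ (2/179)^2 = +1]
  = -(179/11)    [QR: both ≡ 3 mod 4, sign flips]
  = -(3/11)    [179 ≡ 3 mod 11]
  = (11/3)    [QR: both ≡ 3 mod 4, sign flips]
  = (2/3)    [11 ≡ 2 mod 3]
  = -(1/3)    [3 ≡ 3 mod 8 ⇒ (2/3) = -1]
  = -1    [(1/3) = 1]

-1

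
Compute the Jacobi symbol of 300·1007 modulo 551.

0

By multiplicativity, (300·1007/551) = (300/551)·(1007/551).
First factor (300/551):
(300/551)
  = (75/551)    [551 ≡ 7 mod 8 ⇒ (2/551)^2 = +1]
  = -(551/75)    [QR: both ≡ 3 mod 4, sign flips]
  = -(26/75)    [551 ≡ 26 mod 75]
  = (13/75)    [75 ≡ 3 mod 8 ⇒ (2/75) = -1]
  = (75/13)    [QR: 13 ≡ 1 mod 4, sign kept]
  = (10/13)    [75 ≡ 10 mod 13]
  = -(5/13)    [13 ≡ 5 mod 8 ⇒ (2/13) = -1]
  = -(13/5)    [QR: 5 ≡ 1 mod 4, sign kept]
  = -(3/5)    [13 ≡ 3 mod 5]
  = -(5/3)    [QR: 5 ≡ 1 mod 4, sign kept]
  = -(2/3)    [5 ≡ 2 mod 3]
  = (1/3)    [3 ≡ 3 mod 8 ⇒ (2/3) = -1]
  = 1    [(1/3) = 1]
Second factor (1007/551):
(1007/551)
  = (456/551)    [1007 ≡ 456 mod 551]
  = (57/551)    [551 ≡ 7 mod 8 ⇒ (2/551)^3 = +1]
  = (551/57)    [QR: 57 ≡ 1 mod 4, sign kept]
  = (38/57)    [551 ≡ 38 mod 57]
  = (19/57)    [57 ≡ 1 mod 8 ⇒ (2/57) = +1]
  = (57/19)    [QR: 57 ≡ 1 mod 4, sign kept]
  = (0/19)    [57 ≡ 0 mod 19]
  = 0    [numerator 0, gcd > 1]
Product: (1)·(0) = 0.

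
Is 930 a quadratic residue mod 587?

(930|587)
  = (343|587)    [930 ≡ 343 mod 587]
  = -(587|343)    [QR: both ≡ 3 mod 4, sign flips]
  = -(244|343)    [587 ≡ 244 mod 343]
  = -(61|343)    [343 ≡ 7 mod 8 ⇒ (2|343)^2 = +1]
  = -(343|61)    [QR: 61 ≡ 1 mod 4, sign kept]
  = -(38|61)    [343 ≡ 38 mod 61]
  = (19|61)    [61 ≡ 5 mod 8 ⇒ (2|61) = -1]
  = (61|19)    [QR: 61 ≡ 1 mod 4, sign kept]
  = (4|19)    [61 ≡ 4 mod 19]
  = (1|19)    [19 ≡ 3 mod 8 ⇒ (2|19)^2 = +1]
  = 1    [(1|19) = 1]
The Legendre symbol is 1, so x^2 ≡ 930 (mod 587) has solution.

yes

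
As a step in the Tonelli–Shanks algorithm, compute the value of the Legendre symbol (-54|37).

(-54|37)
  = (54|37)    [37 ≡ 1 mod 4 ⇒ (-1|37) = +1]
  = (17|37)    [54 ≡ 17 mod 37]
  = (37|17)    [QR: 17 ≡ 1 mod 4, sign kept]
  = (3|17)    [37 ≡ 3 mod 17]
  = (17|3)    [QR: 17 ≡ 1 mod 4, sign kept]
  = (2|3)    [17 ≡ 2 mod 3]
  = -(1|3)    [3 ≡ 3 mod 8 ⇒ (2|3) = -1]
  = -1    [(1|3) = 1]

-1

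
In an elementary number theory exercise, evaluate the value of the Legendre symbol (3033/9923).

1

(3033/9923)
  = (9923/3033)    [QR: 3033 ≡ 1 mod 4, sign kept]
  = (824/3033)    [9923 ≡ 824 mod 3033]
  = (103/3033)    [3033 ≡ 1 mod 8 ⇒ (2/3033)^3 = +1]
  = (3033/103)    [QR: 3033 ≡ 1 mod 4, sign kept]
  = (46/103)    [3033 ≡ 46 mod 103]
  = (23/103)    [103 ≡ 7 mod 8 ⇒ (2/103) = +1]
  = -(103/23)    [QR: both ≡ 3 mod 4, sign flips]
  = -(11/23)    [103 ≡ 11 mod 23]
  = (23/11)    [QR: both ≡ 3 mod 4, sign flips]
  = (1/11)    [23 ≡ 1 mod 11]
  = 1    [(1/11) = 1]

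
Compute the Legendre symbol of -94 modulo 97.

(-94/97)
  = (3/97)    [-94 ≡ 3 mod 97]
  = (97/3)    [QR: 97 ≡ 1 mod 4, sign kept]
  = (1/3)    [97 ≡ 1 mod 3]
  = 1    [(1/3) = 1]

1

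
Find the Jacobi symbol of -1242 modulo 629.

(-1242/629)
  = (1242/629)    [629 ≡ 1 mod 4 ⇒ (-1/629) = +1]
  = (613/629)    [1242 ≡ 613 mod 629]
  = (629/613)    [QR: 613 ≡ 1 mod 4, sign kept]
  = (16/613)    [629 ≡ 16 mod 613]
  = (1/613)    [613 ≡ 5 mod 8 ⇒ (2/613)^4 = +1]
  = 1    [(1/613) = 1]

1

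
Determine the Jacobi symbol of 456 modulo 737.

Factor out 2: 456 = 2^3·57. Since 737 ≡ 1 (mod 8), (2/737) = +1, and (2/737)^3 = +1. Now have (57/737).
57 ≡ 1 (mod 4), so quadratic reciprocity gives (57/737) = (737/57). Reduce: 737 ≡ 53 (mod 57). Now have (53/57).
53 ≡ 1 (mod 4), so quadratic reciprocity gives (53/57) = (57/53). Reduce: 57 ≡ 4 (mod 53). Now have (4/53).
Factor out 2: 4 = 2^2. Since 53 ≡ 5 (mod 8), (2/53) = -1, and (2/53)^2 = +1. Now have (1/53).
(1/53) = 1. Collecting the sign factors: 1.

1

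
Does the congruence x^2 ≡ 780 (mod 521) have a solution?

Reduce the numerator: 780 ≡ 259 (mod 521), so (780|521) = (259|521).
521 ≡ 1 (mod 4), so quadratic reciprocity gives (259|521) = (521|259). Reduce: 521 ≡ 3 (mod 259). Now have (3|259).
Both 3 ≡ 3 and 259 ≡ 3 (mod 4), so reciprocity gives (3|259) = -(259|3). Reduce: 259 ≡ 1 (mod 3). Now have -(1|3).
(1|3) = 1. Collecting the sign factors: -1.
The Legendre symbol is -1, so x^2 ≡ 780 (mod 521) has no solution.

no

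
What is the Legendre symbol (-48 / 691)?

(-48 / 691)
  = (643 / 691)    [-48 ≡ 643 mod 691]
  = -(691 / 643)    [QR: both ≡ 3 mod 4, sign flips]
  = -(48 / 643)    [691 ≡ 48 mod 643]
  = -(3 / 643)    [643 ≡ 3 mod 8 ⇒ (2 / 643)^4 = +1]
  = (643 / 3)    [QR: both ≡ 3 mod 4, sign flips]
  = (1 / 3)    [643 ≡ 1 mod 3]
  = 1    [(1 / 3) = 1]

1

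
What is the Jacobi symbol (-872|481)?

(-872|481)
  = (872|481)    [481 ≡ 1 mod 4 ⇒ (-1|481) = +1]
  = (391|481)    [872 ≡ 391 mod 481]
  = (481|391)    [QR: 481 ≡ 1 mod 4, sign kept]
  = (90|391)    [481 ≡ 90 mod 391]
  = (45|391)    [391 ≡ 7 mod 8 ⇒ (2|391) = +1]
  = (391|45)    [QR: 45 ≡ 1 mod 4, sign kept]
  = (31|45)    [391 ≡ 31 mod 45]
  = (45|31)    [QR: 45 ≡ 1 mod 4, sign kept]
  = (14|31)    [45 ≡ 14 mod 31]
  = (7|31)    [31 ≡ 7 mod 8 ⇒ (2|31) = +1]
  = -(31|7)    [QR: both ≡ 3 mod 4, sign flips]
  = -(3|7)    [31 ≡ 3 mod 7]
  = (7|3)    [QR: both ≡ 3 mod 4, sign flips]
  = (1|3)    [7 ≡ 1 mod 3]
  = 1    [(1|3) = 1]

1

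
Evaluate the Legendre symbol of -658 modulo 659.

Reduce the numerator: -658 ≡ 1 (mod 659), so (-658/659) = (1/659).
(1/659) = 1. Collecting the sign factors: 1.

1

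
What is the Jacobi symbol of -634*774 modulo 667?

1

By multiplicativity, (-634·774/667) = (-634/667)·(774/667).
First factor (-634/667):
Reduce the numerator: -634 ≡ 33 (mod 667), so (-634/667) = (33/667).
33 ≡ 1 (mod 4), so quadratic reciprocity gives (33/667) = (667/33). Reduce: 667 ≡ 7 (mod 33). Now have (7/33).
33 ≡ 1 (mod 4), so quadratic reciprocity gives (7/33) = (33/7). Reduce: 33 ≡ 5 (mod 7). Now have (5/7).
5 ≡ 1 (mod 4), so quadratic reciprocity gives (5/7) = (7/5). Reduce: 7 ≡ 2 (mod 5). Now have (2/5).
Factor out 2: 2 = 2. Since 5 ≡ 5 (mod 8), (2/5) = -1. Now have -(1/5).
(1/5) = 1. Collecting the sign factors: -1.
Second factor (774/667):
Reduce the numerator: 774 ≡ 107 (mod 667), so (774/667) = (107/667).
Both 107 ≡ 3 and 667 ≡ 3 (mod 4), so reciprocity gives (107/667) = -(667/107). Reduce: 667 ≡ 25 (mod 107). Now have -(25/107).
25 ≡ 1 (mod 4), so quadratic reciprocity gives (25/107) = (107/25). Reduce: 107 ≡ 7 (mod 25). Now have -(7/25).
25 ≡ 1 (mod 4), so quadratic reciprocity gives (7/25) = (25/7). Reduce: 25 ≡ 4 (mod 7). Now have -(4/7).
Factor out 2: 4 = 2^2. Since 7 ≡ 7 (mod 8), (2/7) = +1, and (2/7)^2 = +1. Now have -(1/7).
(1/7) = 1. Collecting the sign factors: -1.
Product: (-1)·(-1) = 1.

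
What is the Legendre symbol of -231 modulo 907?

1

(-231/907)
  = (676/907)    [-231 ≡ 676 mod 907]
  = (169/907)    [907 ≡ 3 mod 8 ⇒ (2/907)^2 = +1]
  = (907/169)    [QR: 169 ≡ 1 mod 4, sign kept]
  = (62/169)    [907 ≡ 62 mod 169]
  = (31/169)    [169 ≡ 1 mod 8 ⇒ (2/169) = +1]
  = (169/31)    [QR: 169 ≡ 1 mod 4, sign kept]
  = (14/31)    [169 ≡ 14 mod 31]
  = (7/31)    [31 ≡ 7 mod 8 ⇒ (2/31) = +1]
  = -(31/7)    [QR: both ≡ 3 mod 4, sign flips]
  = -(3/7)    [31 ≡ 3 mod 7]
  = (7/3)    [QR: both ≡ 3 mod 4, sign flips]
  = (1/3)    [7 ≡ 1 mod 3]
  = 1    [(1/3) = 1]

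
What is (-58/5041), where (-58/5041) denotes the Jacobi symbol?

Reduce the numerator: -58 ≡ 4983 (mod 5041), so (-58/5041) = (4983/5041).
5041 ≡ 1 (mod 4), so quadratic reciprocity gives (4983/5041) = (5041/4983). Reduce: 5041 ≡ 58 (mod 4983). Now have (58/4983).
Factor out 2: 58 = 2·29. Since 4983 ≡ 7 (mod 8), (2/4983) = +1. Now have (29/4983).
29 ≡ 1 (mod 4), so quadratic reciprocity gives (29/4983) = (4983/29). Reduce: 4983 ≡ 24 (mod 29). Now have (24/29).
Factor out 2: 24 = 2^3·3. Since 29 ≡ 5 (mod 8), (2/29) = -1, and (2/29)^3 = -1. Now have -(3/29).
29 ≡ 1 (mod 4), so quadratic reciprocity gives (3/29) = (29/3). Reduce: 29 ≡ 2 (mod 3). Now have -(2/3).
Factor out 2: 2 = 2. Since 3 ≡ 3 (mod 8), (2/3) = -1. Now have (1/3).
(1/3) = 1. Collecting the sign factors: 1.

1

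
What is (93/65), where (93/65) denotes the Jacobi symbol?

1

(93/65)
  = (28/65)    [93 ≡ 28 mod 65]
  = (7/65)    [65 ≡ 1 mod 8 ⇒ (2/65)^2 = +1]
  = (65/7)    [QR: 65 ≡ 1 mod 4, sign kept]
  = (2/7)    [65 ≡ 2 mod 7]
  = (1/7)    [7 ≡ 7 mod 8 ⇒ (2/7) = +1]
  = 1    [(1/7) = 1]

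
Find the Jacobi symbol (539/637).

0

(539/637)
  = (637/539)    [QR: 637 ≡ 1 mod 4, sign kept]
  = (98/539)    [637 ≡ 98 mod 539]
  = -(49/539)    [539 ≡ 3 mod 8 ⇒ (2/539) = -1]
  = -(539/49)    [QR: 49 ≡ 1 mod 4, sign kept]
  = -(0/49)    [539 ≡ 0 mod 49]
  = 0    [numerator 0, gcd > 1]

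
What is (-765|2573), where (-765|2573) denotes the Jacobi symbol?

1

Pull out -1: (-765|2573) = (-1|2573)·(765|2573). Since 2573 ≡ 1 (mod 4), (-1|2573) = +1. Now have (765|2573).
765 ≡ 1 (mod 4), so quadratic reciprocity gives (765|2573) = (2573|765). Reduce: 2573 ≡ 278 (mod 765). Now have (278|765).
Factor out 2: 278 = 2·139. Since 765 ≡ 5 (mod 8), (2|765) = -1. Now have -(139|765).
765 ≡ 1 (mod 4), so quadratic reciprocity gives (139|765) = (765|139). Reduce: 765 ≡ 70 (mod 139). Now have -(70|139).
Factor out 2: 70 = 2·35. Since 139 ≡ 3 (mod 8), (2|139) = -1. Now have (35|139).
Both 35 ≡ 3 and 139 ≡ 3 (mod 4), so reciprocity gives (35|139) = -(139|35). Reduce: 139 ≡ 34 (mod 35). Now have -(34|35).
Factor out 2: 34 = 2·17. Since 35 ≡ 3 (mod 8), (2|35) = -1. Now have (17|35).
17 ≡ 1 (mod 4), so quadratic reciprocity gives (17|35) = (35|17). Reduce: 35 ≡ 1 (mod 17). Now have (1|17).
(1|17) = 1. Collecting the sign factors: 1.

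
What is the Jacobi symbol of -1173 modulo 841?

Reduce the numerator: -1173 ≡ 509 (mod 841), so (-1173/841) = (509/841).
509 ≡ 1 (mod 4), so quadratic reciprocity gives (509/841) = (841/509). Reduce: 841 ≡ 332 (mod 509). Now have (332/509).
Factor out 2: 332 = 2^2·83. Since 509 ≡ 5 (mod 8), (2/509) = -1, and (2/509)^2 = +1. Now have (83/509).
509 ≡ 1 (mod 4), so quadratic reciprocity gives (83/509) = (509/83). Reduce: 509 ≡ 11 (mod 83). Now have (11/83).
Both 11 ≡ 3 and 83 ≡ 3 (mod 4), so reciprocity gives (11/83) = -(83/11). Reduce: 83 ≡ 6 (mod 11). Now have -(6/11).
Factor out 2: 6 = 2·3. Since 11 ≡ 3 (mod 8), (2/11) = -1. Now have (3/11).
Both 3 ≡ 3 and 11 ≡ 3 (mod 4), so reciprocity gives (3/11) = -(11/3). Reduce: 11 ≡ 2 (mod 3). Now have -(2/3).
Factor out 2: 2 = 2. Since 3 ≡ 3 (mod 8), (2/3) = -1. Now have (1/3).
(1/3) = 1. Collecting the sign factors: 1.

1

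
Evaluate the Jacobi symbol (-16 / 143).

-1

Reduce the numerator: -16 ≡ 127 (mod 143), so (-16 / 143) = (127 / 143).
Both 127 ≡ 3 and 143 ≡ 3 (mod 4), so reciprocity gives (127 / 143) = -(143 / 127). Reduce: 143 ≡ 16 (mod 127). Now have -(16 / 127).
Factor out 2: 16 = 2^4. Since 127 ≡ 7 (mod 8), (2 / 127) = +1, and (2 / 127)^4 = +1. Now have -(1 / 127).
(1 / 127) = 1. Collecting the sign factors: -1.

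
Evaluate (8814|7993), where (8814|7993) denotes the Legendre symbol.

-1

(8814|7993)
  = (821|7993)    [8814 ≡ 821 mod 7993]
  = (7993|821)    [QR: 821 ≡ 1 mod 4, sign kept]
  = (604|821)    [7993 ≡ 604 mod 821]
  = (151|821)    [821 ≡ 5 mod 8 ⇒ (2|821)^2 = +1]
  = (821|151)    [QR: 821 ≡ 1 mod 4, sign kept]
  = (66|151)    [821 ≡ 66 mod 151]
  = (33|151)    [151 ≡ 7 mod 8 ⇒ (2|151) = +1]
  = (151|33)    [QR: 33 ≡ 1 mod 4, sign kept]
  = (19|33)    [151 ≡ 19 mod 33]
  = (33|19)    [QR: 33 ≡ 1 mod 4, sign kept]
  = (14|19)    [33 ≡ 14 mod 19]
  = -(7|19)    [19 ≡ 3 mod 8 ⇒ (2|19) = -1]
  = (19|7)    [QR: both ≡ 3 mod 4, sign flips]
  = (5|7)    [19 ≡ 5 mod 7]
  = (7|5)    [QR: 5 ≡ 1 mod 4, sign kept]
  = (2|5)    [7 ≡ 2 mod 5]
  = -(1|5)    [5 ≡ 5 mod 8 ⇒ (2|5) = -1]
  = -1    [(1|5) = 1]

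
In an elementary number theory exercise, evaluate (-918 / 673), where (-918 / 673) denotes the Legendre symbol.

-1

(-918 / 673)
  = (918 / 673)    [673 ≡ 1 mod 4 ⇒ (-1 / 673) = +1]
  = (245 / 673)    [918 ≡ 245 mod 673]
  = (673 / 245)    [QR: 245 ≡ 1 mod 4, sign kept]
  = (183 / 245)    [673 ≡ 183 mod 245]
  = (245 / 183)    [QR: 245 ≡ 1 mod 4, sign kept]
  = (62 / 183)    [245 ≡ 62 mod 183]
  = (31 / 183)    [183 ≡ 7 mod 8 ⇒ (2 / 183) = +1]
  = -(183 / 31)    [QR: both ≡ 3 mod 4, sign flips]
  = -(28 / 31)    [183 ≡ 28 mod 31]
  = -(7 / 31)    [31 ≡ 7 mod 8 ⇒ (2 / 31)^2 = +1]
  = (31 / 7)    [QR: both ≡ 3 mod 4, sign flips]
  = (3 / 7)    [31 ≡ 3 mod 7]
  = -(7 / 3)    [QR: both ≡ 3 mod 4, sign flips]
  = -(1 / 3)    [7 ≡ 1 mod 3]
  = -1    [(1 / 3) = 1]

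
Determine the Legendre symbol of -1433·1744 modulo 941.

1

By multiplicativity, (-1433·1744/941) = (-1433/941)·(1744/941).
First factor (-1433/941):
(-1433/941)
  = (1433/941)    [941 ≡ 1 mod 4 ⇒ (-1/941) = +1]
  = (492/941)    [1433 ≡ 492 mod 941]
  = (123/941)    [941 ≡ 5 mod 8 ⇒ (2/941)^2 = +1]
  = (941/123)    [QR: 941 ≡ 1 mod 4, sign kept]
  = (80/123)    [941 ≡ 80 mod 123]
  = (5/123)    [123 ≡ 3 mod 8 ⇒ (2/123)^4 = +1]
  = (123/5)    [QR: 5 ≡ 1 mod 4, sign kept]
  = (3/5)    [123 ≡ 3 mod 5]
  = (5/3)    [QR: 5 ≡ 1 mod 4, sign kept]
  = (2/3)    [5 ≡ 2 mod 3]
  = -(1/3)    [3 ≡ 3 mod 8 ⇒ (2/3) = -1]
  = -1    [(1/3) = 1]
Second factor (1744/941):
(1744/941)
  = (803/941)    [1744 ≡ 803 mod 941]
  = (941/803)    [QR: 941 ≡ 1 mod 4, sign kept]
  = (138/803)    [941 ≡ 138 mod 803]
  = -(69/803)    [803 ≡ 3 mod 8 ⇒ (2/803) = -1]
  = -(803/69)    [QR: 69 ≡ 1 mod 4, sign kept]
  = -(44/69)    [803 ≡ 44 mod 69]
  = -(11/69)    [69 ≡ 5 mod 8 ⇒ (2/69)^2 = +1]
  = -(69/11)    [QR: 69 ≡ 1 mod 4, sign kept]
  = -(3/11)    [69 ≡ 3 mod 11]
  = (11/3)    [QR: both ≡ 3 mod 4, sign flips]
  = (2/3)    [11 ≡ 2 mod 3]
  = -(1/3)    [3 ≡ 3 mod 8 ⇒ (2/3) = -1]
  = -1    [(1/3) = 1]
Product: (-1)·(-1) = 1.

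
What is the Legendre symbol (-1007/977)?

1

(-1007/977)
  = (947/977)    [-1007 ≡ 947 mod 977]
  = (977/947)    [QR: 977 ≡ 1 mod 4, sign kept]
  = (30/947)    [977 ≡ 30 mod 947]
  = -(15/947)    [947 ≡ 3 mod 8 ⇒ (2/947) = -1]
  = (947/15)    [QR: both ≡ 3 mod 4, sign flips]
  = (2/15)    [947 ≡ 2 mod 15]
  = (1/15)    [15 ≡ 7 mod 8 ⇒ (2/15) = +1]
  = 1    [(1/15) = 1]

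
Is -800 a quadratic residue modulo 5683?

Reduce the numerator: -800 ≡ 4883 (mod 5683), so (-800/5683) = (4883/5683).
Both 4883 ≡ 3 and 5683 ≡ 3 (mod 4), so reciprocity gives (4883/5683) = -(5683/4883). Reduce: 5683 ≡ 800 (mod 4883). Now have -(800/4883).
Factor out 2: 800 = 2^5·25. Since 4883 ≡ 3 (mod 8), (2/4883) = -1, and (2/4883)^5 = -1. Now have (25/4883).
25 ≡ 1 (mod 4), so quadratic reciprocity gives (25/4883) = (4883/25). Reduce: 4883 ≡ 8 (mod 25). Now have (8/25).
Factor out 2: 8 = 2^3. Since 25 ≡ 1 (mod 8), (2/25) = +1, and (2/25)^3 = +1. Now have (1/25).
(1/25) = 1. Collecting the sign factors: 1.
(-800/5683) = 1, and 5683 is prime, so -800 is a quadratic residue mod 5683.

yes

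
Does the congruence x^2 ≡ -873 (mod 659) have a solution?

yes

(-873|659)
  = (445|659)    [-873 ≡ 445 mod 659]
  = (659|445)    [QR: 445 ≡ 1 mod 4, sign kept]
  = (214|445)    [659 ≡ 214 mod 445]
  = -(107|445)    [445 ≡ 5 mod 8 ⇒ (2|445) = -1]
  = -(445|107)    [QR: 445 ≡ 1 mod 4, sign kept]
  = -(17|107)    [445 ≡ 17 mod 107]
  = -(107|17)    [QR: 17 ≡ 1 mod 4, sign kept]
  = -(5|17)    [107 ≡ 5 mod 17]
  = -(17|5)    [QR: 5 ≡ 1 mod 4, sign kept]
  = -(2|5)    [17 ≡ 2 mod 5]
  = (1|5)    [5 ≡ 5 mod 8 ⇒ (2|5) = -1]
  = 1    [(1|5) = 1]
The Legendre symbol is 1, so x^2 ≡ -873 (mod 659) has solution.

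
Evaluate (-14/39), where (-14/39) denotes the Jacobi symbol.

1

Reduce the numerator: -14 ≡ 25 (mod 39), so (-14/39) = (25/39).
25 ≡ 1 (mod 4), so quadratic reciprocity gives (25/39) = (39/25). Reduce: 39 ≡ 14 (mod 25). Now have (14/25).
Factor out 2: 14 = 2·7. Since 25 ≡ 1 (mod 8), (2/25) = +1. Now have (7/25).
25 ≡ 1 (mod 4), so quadratic reciprocity gives (7/25) = (25/7). Reduce: 25 ≡ 4 (mod 7). Now have (4/7).
Factor out 2: 4 = 2^2. Since 7 ≡ 7 (mod 8), (2/7) = +1, and (2/7)^2 = +1. Now have (1/7).
(1/7) = 1. Collecting the sign factors: 1.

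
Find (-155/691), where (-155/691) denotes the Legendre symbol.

1

(-155/691)
  = (536/691)    [-155 ≡ 536 mod 691]
  = -(67/691)    [691 ≡ 3 mod 8 ⇒ (2/691)^3 = -1]
  = (691/67)    [QR: both ≡ 3 mod 4, sign flips]
  = (21/67)    [691 ≡ 21 mod 67]
  = (67/21)    [QR: 21 ≡ 1 mod 4, sign kept]
  = (4/21)    [67 ≡ 4 mod 21]
  = (1/21)    [21 ≡ 5 mod 8 ⇒ (2/21)^2 = +1]
  = 1    [(1/21) = 1]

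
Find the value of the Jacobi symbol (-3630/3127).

-1

(-3630/3127)
  = -(3630/3127)    [3127 ≡ 3 mod 4 ⇒ (-1/3127) = -1]
  = -(503/3127)    [3630 ≡ 503 mod 3127]
  = (3127/503)    [QR: both ≡ 3 mod 4, sign flips]
  = (109/503)    [3127 ≡ 109 mod 503]
  = (503/109)    [QR: 109 ≡ 1 mod 4, sign kept]
  = (67/109)    [503 ≡ 67 mod 109]
  = (109/67)    [QR: 109 ≡ 1 mod 4, sign kept]
  = (42/67)    [109 ≡ 42 mod 67]
  = -(21/67)    [67 ≡ 3 mod 8 ⇒ (2/67) = -1]
  = -(67/21)    [QR: 21 ≡ 1 mod 4, sign kept]
  = -(4/21)    [67 ≡ 4 mod 21]
  = -(1/21)    [21 ≡ 5 mod 8 ⇒ (2/21)^2 = +1]
  = -1    [(1/21) = 1]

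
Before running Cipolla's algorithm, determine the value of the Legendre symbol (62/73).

(62/73)
  = (31/73)    [73 ≡ 1 mod 8 ⇒ (2/73) = +1]
  = (73/31)    [QR: 73 ≡ 1 mod 4, sign kept]
  = (11/31)    [73 ≡ 11 mod 31]
  = -(31/11)    [QR: both ≡ 3 mod 4, sign flips]
  = -(9/11)    [31 ≡ 9 mod 11]
  = -(11/9)    [QR: 9 ≡ 1 mod 4, sign kept]
  = -(2/9)    [11 ≡ 2 mod 9]
  = -(1/9)    [9 ≡ 1 mod 8 ⇒ (2/9) = +1]
  = -1    [(1/9) = 1]

-1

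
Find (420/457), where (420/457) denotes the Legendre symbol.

-1

Factor out 2: 420 = 2^2·105. Since 457 ≡ 1 (mod 8), (2/457) = +1, and (2/457)^2 = +1. Now have (105/457).
105 ≡ 1 (mod 4), so quadratic reciprocity gives (105/457) = (457/105). Reduce: 457 ≡ 37 (mod 105). Now have (37/105).
37 ≡ 1 (mod 4), so quadratic reciprocity gives (37/105) = (105/37). Reduce: 105 ≡ 31 (mod 37). Now have (31/37).
37 ≡ 1 (mod 4), so quadratic reciprocity gives (31/37) = (37/31). Reduce: 37 ≡ 6 (mod 31). Now have (6/31).
Factor out 2: 6 = 2·3. Since 31 ≡ 7 (mod 8), (2/31) = +1. Now have (3/31).
Both 3 ≡ 3 and 31 ≡ 3 (mod 4), so reciprocity gives (3/31) = -(31/3). Reduce: 31 ≡ 1 (mod 3). Now have -(1/3).
(1/3) = 1. Collecting the sign factors: -1.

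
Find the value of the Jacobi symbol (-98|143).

(-98|143)
  = (45|143)    [-98 ≡ 45 mod 143]
  = (143|45)    [QR: 45 ≡ 1 mod 4, sign kept]
  = (8|45)    [143 ≡ 8 mod 45]
  = -(1|45)    [45 ≡ 5 mod 8 ⇒ (2|45)^3 = -1]
  = -1    [(1|45) = 1]

-1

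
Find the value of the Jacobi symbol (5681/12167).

0

5681 ≡ 1 (mod 4), so quadratic reciprocity gives (5681/12167) = (12167/5681). Reduce: 12167 ≡ 805 (mod 5681). Now have (805/5681).
805 ≡ 1 (mod 4), so quadratic reciprocity gives (805/5681) = (5681/805). Reduce: 5681 ≡ 46 (mod 805). Now have (46/805).
Factor out 2: 46 = 2·23. Since 805 ≡ 5 (mod 8), (2/805) = -1. Now have -(23/805).
805 ≡ 1 (mod 4), so quadratic reciprocity gives (23/805) = (805/23). Reduce: 805 ≡ 0 (mod 23). Now have -(0/23).
The numerator is now 0 with denominator 23 > 1: the symbol is 0.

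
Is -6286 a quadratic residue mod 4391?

yes

(-6286|4391)
  = -(6286|4391)    [4391 ≡ 3 mod 4 ⇒ (-1|4391) = -1]
  = -(1895|4391)    [6286 ≡ 1895 mod 4391]
  = (4391|1895)    [QR: both ≡ 3 mod 4, sign flips]
  = (601|1895)    [4391 ≡ 601 mod 1895]
  = (1895|601)    [QR: 601 ≡ 1 mod 4, sign kept]
  = (92|601)    [1895 ≡ 92 mod 601]
  = (23|601)    [601 ≡ 1 mod 8 ⇒ (2|601)^2 = +1]
  = (601|23)    [QR: 601 ≡ 1 mod 4, sign kept]
  = (3|23)    [601 ≡ 3 mod 23]
  = -(23|3)    [QR: both ≡ 3 mod 4, sign flips]
  = -(2|3)    [23 ≡ 2 mod 3]
  = (1|3)    [3 ≡ 3 mod 8 ⇒ (2|3) = -1]
  = 1    [(1|3) = 1]
The Legendre symbol is 1, so x^2 ≡ -6286 (mod 4391) has solution.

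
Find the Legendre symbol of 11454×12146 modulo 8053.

By multiplicativity, (11454·12146 / 8053) = (11454 / 8053)·(12146 / 8053).
First factor (11454 / 8053):
Reduce the numerator: 11454 ≡ 3401 (mod 8053), so (11454 / 8053) = (3401 / 8053).
3401 ≡ 1 (mod 4), so quadratic reciprocity gives (3401 / 8053) = (8053 / 3401). Reduce: 8053 ≡ 1251 (mod 3401). Now have (1251 / 3401).
3401 ≡ 1 (mod 4), so quadratic reciprocity gives (1251 / 3401) = (3401 / 1251). Reduce: 3401 ≡ 899 (mod 1251). Now have (899 / 1251).
Both 899 ≡ 3 and 1251 ≡ 3 (mod 4), so reciprocity gives (899 / 1251) = -(1251 / 899). Reduce: 1251 ≡ 352 (mod 899). Now have -(352 / 899).
Factor out 2: 352 = 2^5·11. Since 899 ≡ 3 (mod 8), (2 / 899) = -1, and (2 / 899)^5 = -1. Now have (11 / 899).
Both 11 ≡ 3 and 899 ≡ 3 (mod 4), so reciprocity gives (11 / 899) = -(899 / 11). Reduce: 899 ≡ 8 (mod 11). Now have -(8 / 11).
Factor out 2: 8 = 2^3. Since 11 ≡ 3 (mod 8), (2 / 11) = -1, and (2 / 11)^3 = -1. Now have (1 / 11).
(1 / 11) = 1. Collecting the sign factors: 1.
Second factor (12146 / 8053):
Reduce the numerator: 12146 ≡ 4093 (mod 8053), so (12146 / 8053) = (4093 / 8053).
4093 ≡ 1 (mod 4), so quadratic reciprocity gives (4093 / 8053) = (8053 / 4093). Reduce: 8053 ≡ 3960 (mod 4093). Now have (3960 / 4093).
Factor out 2: 3960 = 2^3·495. Since 4093 ≡ 5 (mod 8), (2 / 4093) = -1, and (2 / 4093)^3 = -1. Now have -(495 / 4093).
4093 ≡ 1 (mod 4), so quadratic reciprocity gives (495 / 4093) = (4093 / 495). Reduce: 4093 ≡ 133 (mod 495). Now have -(133 / 495).
133 ≡ 1 (mod 4), so quadratic reciprocity gives (133 / 495) = (495 / 133). Reduce: 495 ≡ 96 (mod 133). Now have -(96 / 133).
Factor out 2: 96 = 2^5·3. Since 133 ≡ 5 (mod 8), (2 / 133) = -1, and (2 / 133)^5 = -1. Now have (3 / 133).
133 ≡ 1 (mod 4), so quadratic reciprocity gives (3 / 133) = (133 / 3). Reduce: 133 ≡ 1 (mod 3). Now have (1 / 3).
(1 / 3) = 1. Collecting the sign factors: 1.
Product: (1)·(1) = 1.

1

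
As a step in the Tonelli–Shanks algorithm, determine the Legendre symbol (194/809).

1

Factor out 2: 194 = 2·97. Since 809 ≡ 1 (mod 8), (2/809) = +1. Now have (97/809).
97 ≡ 1 (mod 4), so quadratic reciprocity gives (97/809) = (809/97). Reduce: 809 ≡ 33 (mod 97). Now have (33/97).
33 ≡ 1 (mod 4), so quadratic reciprocity gives (33/97) = (97/33). Reduce: 97 ≡ 31 (mod 33). Now have (31/33).
33 ≡ 1 (mod 4), so quadratic reciprocity gives (31/33) = (33/31). Reduce: 33 ≡ 2 (mod 31). Now have (2/31).
Factor out 2: 2 = 2. Since 31 ≡ 7 (mod 8), (2/31) = +1. Now have (1/31).
(1/31) = 1. Collecting the sign factors: 1.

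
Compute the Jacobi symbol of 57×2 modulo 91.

By multiplicativity, (57·2/91) = (57/91)·(2/91).
First factor (57/91):
57 ≡ 1 (mod 4), so quadratic reciprocity gives (57/91) = (91/57). Reduce: 91 ≡ 34 (mod 57). Now have (34/57).
Factor out 2: 34 = 2·17. Since 57 ≡ 1 (mod 8), (2/57) = +1. Now have (17/57).
17 ≡ 1 (mod 4), so quadratic reciprocity gives (17/57) = (57/17). Reduce: 57 ≡ 6 (mod 17). Now have (6/17).
Factor out 2: 6 = 2·3. Since 17 ≡ 1 (mod 8), (2/17) = +1. Now have (3/17).
17 ≡ 1 (mod 4), so quadratic reciprocity gives (3/17) = (17/3). Reduce: 17 ≡ 2 (mod 3). Now have (2/3).
Factor out 2: 2 = 2. Since 3 ≡ 3 (mod 8), (2/3) = -1. Now have -(1/3).
(1/3) = 1. Collecting the sign factors: -1.
Second factor (2/91):
Factor out 2: 2 = 2. Since 91 ≡ 3 (mod 8), (2/91) = -1. Now have -(1/91).
(1/91) = 1. Collecting the sign factors: -1.
Product: (-1)·(-1) = 1.

1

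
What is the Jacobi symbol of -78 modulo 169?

0

Pull out -1: (-78/169) = (-1/169)·(78/169). Since 169 ≡ 1 (mod 4), (-1/169) = +1. Now have (78/169).
Factor out 2: 78 = 2·39. Since 169 ≡ 1 (mod 8), (2/169) = +1. Now have (39/169).
169 ≡ 1 (mod 4), so quadratic reciprocity gives (39/169) = (169/39). Reduce: 169 ≡ 13 (mod 39). Now have (13/39).
13 ≡ 1 (mod 4), so quadratic reciprocity gives (13/39) = (39/13). Reduce: 39 ≡ 0 (mod 13). Now have (0/13).
The numerator is now 0 with denominator 13 > 1: the symbol is 0.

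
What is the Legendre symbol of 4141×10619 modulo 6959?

1

By multiplicativity, (4141·10619/6959) = (4141/6959)·(10619/6959).
First factor (4141/6959):
4141 ≡ 1 (mod 4), so quadratic reciprocity gives (4141/6959) = (6959/4141). Reduce: 6959 ≡ 2818 (mod 4141). Now have (2818/4141).
Factor out 2: 2818 = 2·1409. Since 4141 ≡ 5 (mod 8), (2/4141) = -1. Now have -(1409/4141).
1409 ≡ 1 (mod 4), so quadratic reciprocity gives (1409/4141) = (4141/1409). Reduce: 4141 ≡ 1323 (mod 1409). Now have -(1323/1409).
1409 ≡ 1 (mod 4), so quadratic reciprocity gives (1323/1409) = (1409/1323). Reduce: 1409 ≡ 86 (mod 1323). Now have -(86/1323).
Factor out 2: 86 = 2·43. Since 1323 ≡ 3 (mod 8), (2/1323) = -1. Now have (43/1323).
Both 43 ≡ 3 and 1323 ≡ 3 (mod 4), so reciprocity gives (43/1323) = -(1323/43). Reduce: 1323 ≡ 33 (mod 43). Now have -(33/43).
33 ≡ 1 (mod 4), so quadratic reciprocity gives (33/43) = (43/33). Reduce: 43 ≡ 10 (mod 33). Now have -(10/33).
Factor out 2: 10 = 2·5. Since 33 ≡ 1 (mod 8), (2/33) = +1. Now have -(5/33).
5 ≡ 1 (mod 4), so quadratic reciprocity gives (5/33) = (33/5). Reduce: 33 ≡ 3 (mod 5). Now have -(3/5).
5 ≡ 1 (mod 4), so quadratic reciprocity gives (3/5) = (5/3). Reduce: 5 ≡ 2 (mod 3). Now have -(2/3).
Factor out 2: 2 = 2. Since 3 ≡ 3 (mod 8), (2/3) = -1. Now have (1/3).
(1/3) = 1. Collecting the sign factors: 1.
Second factor (10619/6959):
Reduce the numerator: 10619 ≡ 3660 (mod 6959), so (10619/6959) = (3660/6959).
Factor out 2: 3660 = 2^2·915. Since 6959 ≡ 7 (mod 8), (2/6959) = +1, and (2/6959)^2 = +1. Now have (915/6959).
Both 915 ≡ 3 and 6959 ≡ 3 (mod 4), so reciprocity gives (915/6959) = -(6959/915). Reduce: 6959 ≡ 554 (mod 915). Now have -(554/915).
Factor out 2: 554 = 2·277. Since 915 ≡ 3 (mod 8), (2/915) = -1. Now have (277/915).
277 ≡ 1 (mod 4), so quadratic reciprocity gives (277/915) = (915/277). Reduce: 915 ≡ 84 (mod 277). Now have (84/277).
Factor out 2: 84 = 2^2·21. Since 277 ≡ 5 (mod 8), (2/277) = -1, and (2/277)^2 = +1. Now have (21/277).
21 ≡ 1 (mod 4), so quadratic reciprocity gives (21/277) = (277/21). Reduce: 277 ≡ 4 (mod 21). Now have (4/21).
Factor out 2: 4 = 2^2. Since 21 ≡ 5 (mod 8), (2/21) = -1, and (2/21)^2 = +1. Now have (1/21).
(1/21) = 1. Collecting the sign factors: 1.
Product: (1)·(1) = 1.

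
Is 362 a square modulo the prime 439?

no

Factor out 2: 362 = 2·181. Since 439 ≡ 7 (mod 8), (2/439) = +1. Now have (181/439).
181 ≡ 1 (mod 4), so quadratic reciprocity gives (181/439) = (439/181). Reduce: 439 ≡ 77 (mod 181). Now have (77/181).
77 ≡ 1 (mod 4), so quadratic reciprocity gives (77/181) = (181/77). Reduce: 181 ≡ 27 (mod 77). Now have (27/77).
77 ≡ 1 (mod 4), so quadratic reciprocity gives (27/77) = (77/27). Reduce: 77 ≡ 23 (mod 27). Now have (23/27).
Both 23 ≡ 3 and 27 ≡ 3 (mod 4), so reciprocity gives (23/27) = -(27/23). Reduce: 27 ≡ 4 (mod 23). Now have -(4/23).
Factor out 2: 4 = 2^2. Since 23 ≡ 7 (mod 8), (2/23) = +1, and (2/23)^2 = +1. Now have -(1/23).
(1/23) = 1. Collecting the sign factors: -1.
(362/439) = -1, and 439 is prime, so 362 is not a quadratic residue mod 439.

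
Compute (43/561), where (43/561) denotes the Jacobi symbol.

-1

(43/561)
  = (561/43)    [QR: 561 ≡ 1 mod 4, sign kept]
  = (2/43)    [561 ≡ 2 mod 43]
  = -(1/43)    [43 ≡ 3 mod 8 ⇒ (2/43) = -1]
  = -1    [(1/43) = 1]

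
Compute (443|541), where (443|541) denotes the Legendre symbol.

-1

541 ≡ 1 (mod 4), so quadratic reciprocity gives (443|541) = (541|443). Reduce: 541 ≡ 98 (mod 443). Now have (98|443).
Factor out 2: 98 = 2·49. Since 443 ≡ 3 (mod 8), (2|443) = -1. Now have -(49|443).
49 ≡ 1 (mod 4), so quadratic reciprocity gives (49|443) = (443|49). Reduce: 443 ≡ 2 (mod 49). Now have -(2|49).
Factor out 2: 2 = 2. Since 49 ≡ 1 (mod 8), (2|49) = +1. Now have -(1|49).
(1|49) = 1. Collecting the sign factors: -1.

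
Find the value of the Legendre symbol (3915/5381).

(3915/5381)
  = (5381/3915)    [QR: 5381 ≡ 1 mod 4, sign kept]
  = (1466/3915)    [5381 ≡ 1466 mod 3915]
  = -(733/3915)    [3915 ≡ 3 mod 8 ⇒ (2/3915) = -1]
  = -(3915/733)    [QR: 733 ≡ 1 mod 4, sign kept]
  = -(250/733)    [3915 ≡ 250 mod 733]
  = (125/733)    [733 ≡ 5 mod 8 ⇒ (2/733) = -1]
  = (733/125)    [QR: 125 ≡ 1 mod 4, sign kept]
  = (108/125)    [733 ≡ 108 mod 125]
  = (27/125)    [125 ≡ 5 mod 8 ⇒ (2/125)^2 = +1]
  = (125/27)    [QR: 125 ≡ 1 mod 4, sign kept]
  = (17/27)    [125 ≡ 17 mod 27]
  = (27/17)    [QR: 17 ≡ 1 mod 4, sign kept]
  = (10/17)    [27 ≡ 10 mod 17]
  = (5/17)    [17 ≡ 1 mod 8 ⇒ (2/17) = +1]
  = (17/5)    [QR: 5 ≡ 1 mod 4, sign kept]
  = (2/5)    [17 ≡ 2 mod 5]
  = -(1/5)    [5 ≡ 5 mod 8 ⇒ (2/5) = -1]
  = -1    [(1/5) = 1]

-1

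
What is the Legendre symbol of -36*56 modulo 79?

1

By multiplicativity, (-36·56/79) = (-36/79)·(56/79).
First factor (-36/79):
Reduce the numerator: -36 ≡ 43 (mod 79), so (-36/79) = (43/79).
Both 43 ≡ 3 and 79 ≡ 3 (mod 4), so reciprocity gives (43/79) = -(79/43). Reduce: 79 ≡ 36 (mod 43). Now have -(36/43).
Factor out 2: 36 = 2^2·9. Since 43 ≡ 3 (mod 8), (2/43) = -1, and (2/43)^2 = +1. Now have -(9/43).
9 ≡ 1 (mod 4), so quadratic reciprocity gives (9/43) = (43/9). Reduce: 43 ≡ 7 (mod 9). Now have -(7/9).
9 ≡ 1 (mod 4), so quadratic reciprocity gives (7/9) = (9/7). Reduce: 9 ≡ 2 (mod 7). Now have -(2/7).
Factor out 2: 2 = 2. Since 7 ≡ 7 (mod 8), (2/7) = +1. Now have -(1/7).
(1/7) = 1. Collecting the sign factors: -1.
Second factor (56/79):
Factor out 2: 56 = 2^3·7. Since 79 ≡ 7 (mod 8), (2/79) = +1, and (2/79)^3 = +1. Now have (7/79).
Both 7 ≡ 3 and 79 ≡ 3 (mod 4), so reciprocity gives (7/79) = -(79/7). Reduce: 79 ≡ 2 (mod 7). Now have -(2/7).
Factor out 2: 2 = 2. Since 7 ≡ 7 (mod 8), (2/7) = +1. Now have -(1/7).
(1/7) = 1. Collecting the sign factors: -1.
Product: (-1)·(-1) = 1.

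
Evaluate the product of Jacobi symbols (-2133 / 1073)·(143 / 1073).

-1

By multiplicativity, (-2133·143 / 1073) = (-2133 / 1073)·(143 / 1073).
First factor (-2133 / 1073):
(-2133 / 1073)
  = (2133 / 1073)    [1073 ≡ 1 mod 4 ⇒ (-1 / 1073) = +1]
  = (1060 / 1073)    [2133 ≡ 1060 mod 1073]
  = (265 / 1073)    [1073 ≡ 1 mod 8 ⇒ (2 / 1073)^2 = +1]
  = (1073 / 265)    [QR: 265 ≡ 1 mod 4, sign kept]
  = (13 / 265)    [1073 ≡ 13 mod 265]
  = (265 / 13)    [QR: 13 ≡ 1 mod 4, sign kept]
  = (5 / 13)    [265 ≡ 5 mod 13]
  = (13 / 5)    [QR: 5 ≡ 1 mod 4, sign kept]
  = (3 / 5)    [13 ≡ 3 mod 5]
  = (5 / 3)    [QR: 5 ≡ 1 mod 4, sign kept]
  = (2 / 3)    [5 ≡ 2 mod 3]
  = -(1 / 3)    [3 ≡ 3 mod 8 ⇒ (2 / 3) = -1]
  = -1    [(1 / 3) = 1]
Second factor (143 / 1073):
(143 / 1073)
  = (1073 / 143)    [QR: 1073 ≡ 1 mod 4, sign kept]
  = (72 / 143)    [1073 ≡ 72 mod 143]
  = (9 / 143)    [143 ≡ 7 mod 8 ⇒ (2 / 143)^3 = +1]
  = (143 / 9)    [QR: 9 ≡ 1 mod 4, sign kept]
  = (8 / 9)    [143 ≡ 8 mod 9]
  = (1 / 9)    [9 ≡ 1 mod 8 ⇒ (2 / 9)^3 = +1]
  = 1    [(1 / 9) = 1]
Product: (-1)·(1) = -1.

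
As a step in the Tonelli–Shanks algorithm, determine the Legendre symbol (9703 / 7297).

(9703 / 7297)
  = (2406 / 7297)    [9703 ≡ 2406 mod 7297]
  = (1203 / 7297)    [7297 ≡ 1 mod 8 ⇒ (2 / 7297) = +1]
  = (7297 / 1203)    [QR: 7297 ≡ 1 mod 4, sign kept]
  = (79 / 1203)    [7297 ≡ 79 mod 1203]
  = -(1203 / 79)    [QR: both ≡ 3 mod 4, sign flips]
  = -(18 / 79)    [1203 ≡ 18 mod 79]
  = -(9 / 79)    [79 ≡ 7 mod 8 ⇒ (2 / 79) = +1]
  = -(79 / 9)    [QR: 9 ≡ 1 mod 4, sign kept]
  = -(7 / 9)    [79 ≡ 7 mod 9]
  = -(9 / 7)    [QR: 9 ≡ 1 mod 4, sign kept]
  = -(2 / 7)    [9 ≡ 2 mod 7]
  = -(1 / 7)    [7 ≡ 7 mod 8 ⇒ (2 / 7) = +1]
  = -1    [(1 / 7) = 1]

-1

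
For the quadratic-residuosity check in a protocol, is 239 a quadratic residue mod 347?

no

Both 239 ≡ 3 and 347 ≡ 3 (mod 4), so reciprocity gives (239|347) = -(347|239). Reduce: 347 ≡ 108 (mod 239). Now have -(108|239).
Factor out 2: 108 = 2^2·27. Since 239 ≡ 7 (mod 8), (2|239) = +1, and (2|239)^2 = +1. Now have -(27|239).
Both 27 ≡ 3 and 239 ≡ 3 (mod 4), so reciprocity gives (27|239) = -(239|27). Reduce: 239 ≡ 23 (mod 27). Now have (23|27).
Both 23 ≡ 3 and 27 ≡ 3 (mod 4), so reciprocity gives (23|27) = -(27|23). Reduce: 27 ≡ 4 (mod 23). Now have -(4|23).
Factor out 2: 4 = 2^2. Since 23 ≡ 7 (mod 8), (2|23) = +1, and (2|23)^2 = +1. Now have -(1|23).
(1|23) = 1. Collecting the sign factors: -1.
The Legendre symbol is -1, so x^2 ≡ 239 (mod 347) has no solution.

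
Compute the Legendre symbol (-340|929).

(-340|929)
  = (589|929)    [-340 ≡ 589 mod 929]
  = (929|589)    [QR: 589 ≡ 1 mod 4, sign kept]
  = (340|589)    [929 ≡ 340 mod 589]
  = (85|589)    [589 ≡ 5 mod 8 ⇒ (2|589)^2 = +1]
  = (589|85)    [QR: 85 ≡ 1 mod 4, sign kept]
  = (79|85)    [589 ≡ 79 mod 85]
  = (85|79)    [QR: 85 ≡ 1 mod 4, sign kept]
  = (6|79)    [85 ≡ 6 mod 79]
  = (3|79)    [79 ≡ 7 mod 8 ⇒ (2|79) = +1]
  = -(79|3)    [QR: both ≡ 3 mod 4, sign flips]
  = -(1|3)    [79 ≡ 1 mod 3]
  = -1    [(1|3) = 1]

-1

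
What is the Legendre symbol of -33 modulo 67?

-1

(-33 / 67)
  = -(33 / 67)    [67 ≡ 3 mod 4 ⇒ (-1 / 67) = -1]
  = -(67 / 33)    [QR: 33 ≡ 1 mod 4, sign kept]
  = -(1 / 33)    [67 ≡ 1 mod 33]
  = -1    [(1 / 33) = 1]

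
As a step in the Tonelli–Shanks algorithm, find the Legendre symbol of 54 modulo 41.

(54|41)
  = (13|41)    [54 ≡ 13 mod 41]
  = (41|13)    [QR: 13 ≡ 1 mod 4, sign kept]
  = (2|13)    [41 ≡ 2 mod 13]
  = -(1|13)    [13 ≡ 5 mod 8 ⇒ (2|13) = -1]
  = -1    [(1|13) = 1]

-1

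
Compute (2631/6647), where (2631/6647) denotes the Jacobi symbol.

(2631/6647)
  = -(6647/2631)    [QR: both ≡ 3 mod 4, sign flips]
  = -(1385/2631)    [6647 ≡ 1385 mod 2631]
  = -(2631/1385)    [QR: 1385 ≡ 1 mod 4, sign kept]
  = -(1246/1385)    [2631 ≡ 1246 mod 1385]
  = -(623/1385)    [1385 ≡ 1 mod 8 ⇒ (2/1385) = +1]
  = -(1385/623)    [QR: 1385 ≡ 1 mod 4, sign kept]
  = -(139/623)    [1385 ≡ 139 mod 623]
  = (623/139)    [QR: both ≡ 3 mod 4, sign flips]
  = (67/139)    [623 ≡ 67 mod 139]
  = -(139/67)    [QR: both ≡ 3 mod 4, sign flips]
  = -(5/67)    [139 ≡ 5 mod 67]
  = -(67/5)    [QR: 5 ≡ 1 mod 4, sign kept]
  = -(2/5)    [67 ≡ 2 mod 5]
  = (1/5)    [5 ≡ 5 mod 8 ⇒ (2/5) = -1]
  = 1    [(1/5) = 1]

1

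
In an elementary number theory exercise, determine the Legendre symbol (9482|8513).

(9482|8513)
  = (969|8513)    [9482 ≡ 969 mod 8513]
  = (8513|969)    [QR: 969 ≡ 1 mod 4, sign kept]
  = (761|969)    [8513 ≡ 761 mod 969]
  = (969|761)    [QR: 761 ≡ 1 mod 4, sign kept]
  = (208|761)    [969 ≡ 208 mod 761]
  = (13|761)    [761 ≡ 1 mod 8 ⇒ (2|761)^4 = +1]
  = (761|13)    [QR: 13 ≡ 1 mod 4, sign kept]
  = (7|13)    [761 ≡ 7 mod 13]
  = (13|7)    [QR: 13 ≡ 1 mod 4, sign kept]
  = (6|7)    [13 ≡ 6 mod 7]
  = (3|7)    [7 ≡ 7 mod 8 ⇒ (2|7) = +1]
  = -(7|3)    [QR: both ≡ 3 mod 4, sign flips]
  = -(1|3)    [7 ≡ 1 mod 3]
  = -1    [(1|3) = 1]

-1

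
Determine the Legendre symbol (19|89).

89 ≡ 1 (mod 4), so quadratic reciprocity gives (19|89) = (89|19). Reduce: 89 ≡ 13 (mod 19). Now have (13|19).
13 ≡ 1 (mod 4), so quadratic reciprocity gives (13|19) = (19|13). Reduce: 19 ≡ 6 (mod 13). Now have (6|13).
Factor out 2: 6 = 2·3. Since 13 ≡ 5 (mod 8), (2|13) = -1. Now have -(3|13).
13 ≡ 1 (mod 4), so quadratic reciprocity gives (3|13) = (13|3). Reduce: 13 ≡ 1 (mod 3). Now have -(1|3).
(1|3) = 1. Collecting the sign factors: -1.

-1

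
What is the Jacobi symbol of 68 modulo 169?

1

(68/169)
  = (17/169)    [169 ≡ 1 mod 8 ⇒ (2/169)^2 = +1]
  = (169/17)    [QR: 17 ≡ 1 mod 4, sign kept]
  = (16/17)    [169 ≡ 16 mod 17]
  = (1/17)    [17 ≡ 1 mod 8 ⇒ (2/17)^4 = +1]
  = 1    [(1/17) = 1]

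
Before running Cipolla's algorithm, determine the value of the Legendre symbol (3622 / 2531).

(3622 / 2531)
  = (1091 / 2531)    [3622 ≡ 1091 mod 2531]
  = -(2531 / 1091)    [QR: both ≡ 3 mod 4, sign flips]
  = -(349 / 1091)    [2531 ≡ 349 mod 1091]
  = -(1091 / 349)    [QR: 349 ≡ 1 mod 4, sign kept]
  = -(44 / 349)    [1091 ≡ 44 mod 349]
  = -(11 / 349)    [349 ≡ 5 mod 8 ⇒ (2 / 349)^2 = +1]
  = -(349 / 11)    [QR: 349 ≡ 1 mod 4, sign kept]
  = -(8 / 11)    [349 ≡ 8 mod 11]
  = (1 / 11)    [11 ≡ 3 mod 8 ⇒ (2 / 11)^3 = -1]
  = 1    [(1 / 11) = 1]

1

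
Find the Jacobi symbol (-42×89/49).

0

By multiplicativity, (-42·89/49) = (-42/49)·(89/49).
First factor (-42/49):
Reduce the numerator: -42 ≡ 7 (mod 49), so (-42/49) = (7/49).
49 ≡ 1 (mod 4), so quadratic reciprocity gives (7/49) = (49/7). Reduce: 49 ≡ 0 (mod 7). Now have (0/7).
The numerator is now 0 with denominator 7 > 1: the symbol is 0.
Second factor (89/49):
Reduce the numerator: 89 ≡ 40 (mod 49), so (89/49) = (40/49).
Factor out 2: 40 = 2^3·5. Since 49 ≡ 1 (mod 8), (2/49) = +1, and (2/49)^3 = +1. Now have (5/49).
5 ≡ 1 (mod 4), so quadratic reciprocity gives (5/49) = (49/5). Reduce: 49 ≡ 4 (mod 5). Now have (4/5).
Factor out 2: 4 = 2^2. Since 5 ≡ 5 (mod 8), (2/5) = -1, and (2/5)^2 = +1. Now have (1/5).
(1/5) = 1. Collecting the sign factors: 1.
Product: (0)·(1) = 0.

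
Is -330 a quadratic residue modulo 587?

Reduce the numerator: -330 ≡ 257 (mod 587), so (-330|587) = (257|587).
257 ≡ 1 (mod 4), so quadratic reciprocity gives (257|587) = (587|257). Reduce: 587 ≡ 73 (mod 257). Now have (73|257).
73 ≡ 1 (mod 4), so quadratic reciprocity gives (73|257) = (257|73). Reduce: 257 ≡ 38 (mod 73). Now have (38|73).
Factor out 2: 38 = 2·19. Since 73 ≡ 1 (mod 8), (2|73) = +1. Now have (19|73).
73 ≡ 1 (mod 4), so quadratic reciprocity gives (19|73) = (73|19). Reduce: 73 ≡ 16 (mod 19). Now have (16|19).
Factor out 2: 16 = 2^4. Since 19 ≡ 3 (mod 8), (2|19) = -1, and (2|19)^4 = +1. Now have (1|19).
(1|19) = 1. Collecting the sign factors: 1.
(-330|587) = 1, and 587 is prime, so -330 is a quadratic residue mod 587.

yes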